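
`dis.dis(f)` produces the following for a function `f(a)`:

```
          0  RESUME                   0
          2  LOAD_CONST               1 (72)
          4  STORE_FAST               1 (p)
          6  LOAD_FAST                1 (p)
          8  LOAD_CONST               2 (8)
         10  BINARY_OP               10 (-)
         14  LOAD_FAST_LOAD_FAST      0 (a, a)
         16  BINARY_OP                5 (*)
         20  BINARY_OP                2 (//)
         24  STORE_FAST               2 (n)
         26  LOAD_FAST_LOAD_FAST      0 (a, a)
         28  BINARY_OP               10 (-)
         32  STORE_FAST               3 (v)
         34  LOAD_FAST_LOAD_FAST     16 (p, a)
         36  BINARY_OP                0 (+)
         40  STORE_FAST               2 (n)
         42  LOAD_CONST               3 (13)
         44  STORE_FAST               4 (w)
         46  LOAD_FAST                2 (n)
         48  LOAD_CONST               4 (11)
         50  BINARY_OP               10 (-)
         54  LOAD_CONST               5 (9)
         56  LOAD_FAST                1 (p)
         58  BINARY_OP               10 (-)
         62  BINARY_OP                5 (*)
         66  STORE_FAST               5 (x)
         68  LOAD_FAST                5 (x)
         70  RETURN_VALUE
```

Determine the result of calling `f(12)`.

-4599

LOAD_CONST → push 72. Stack: [72]
STORE_FAST p → p=72. Stack: []
LOAD_FAST p → push 72. Stack: [72]
LOAD_CONST → push 8. Stack: [72, 8]
BINARY_OP - → 72 - 8 = 64. Stack: [64]
LOAD_FAST_LOAD_FAST a,a → push 12,12. Stack: [64, 12, 12]
BINARY_OP * → 12 * 12 = 144. Stack: [64, 144]
BINARY_OP // → 64 // 144 = 0. Stack: [0]
STORE_FAST n → n=0. Stack: []
LOAD_FAST_LOAD_FAST a,a → push 12,12. Stack: [12, 12]
BINARY_OP - → 12 - 12 = 0. Stack: [0]
STORE_FAST v → v=0. Stack: []
LOAD_FAST_LOAD_FAST p,a → push 72,12. Stack: [72, 12]
BINARY_OP + → 72 + 12 = 84. Stack: [84]
STORE_FAST n → n=84. Stack: []
LOAD_CONST → push 13. Stack: [13]
STORE_FAST w → w=13. Stack: []
LOAD_FAST n → push 84. Stack: [84]
LOAD_CONST → push 11. Stack: [84, 11]
BINARY_OP - → 84 - 11 = 73. Stack: [73]
LOAD_CONST → push 9. Stack: [73, 9]
LOAD_FAST p → push 72. Stack: [73, 9, 72]
BINARY_OP - → 9 - 72 = -63. Stack: [73, -63]
BINARY_OP * → 73 * -63 = -4599. Stack: [-4599]
STORE_FAST x → x=-4599. Stack: []
LOAD_FAST x → push -4599. Stack: [-4599]
RETURN_VALUE → return -4599.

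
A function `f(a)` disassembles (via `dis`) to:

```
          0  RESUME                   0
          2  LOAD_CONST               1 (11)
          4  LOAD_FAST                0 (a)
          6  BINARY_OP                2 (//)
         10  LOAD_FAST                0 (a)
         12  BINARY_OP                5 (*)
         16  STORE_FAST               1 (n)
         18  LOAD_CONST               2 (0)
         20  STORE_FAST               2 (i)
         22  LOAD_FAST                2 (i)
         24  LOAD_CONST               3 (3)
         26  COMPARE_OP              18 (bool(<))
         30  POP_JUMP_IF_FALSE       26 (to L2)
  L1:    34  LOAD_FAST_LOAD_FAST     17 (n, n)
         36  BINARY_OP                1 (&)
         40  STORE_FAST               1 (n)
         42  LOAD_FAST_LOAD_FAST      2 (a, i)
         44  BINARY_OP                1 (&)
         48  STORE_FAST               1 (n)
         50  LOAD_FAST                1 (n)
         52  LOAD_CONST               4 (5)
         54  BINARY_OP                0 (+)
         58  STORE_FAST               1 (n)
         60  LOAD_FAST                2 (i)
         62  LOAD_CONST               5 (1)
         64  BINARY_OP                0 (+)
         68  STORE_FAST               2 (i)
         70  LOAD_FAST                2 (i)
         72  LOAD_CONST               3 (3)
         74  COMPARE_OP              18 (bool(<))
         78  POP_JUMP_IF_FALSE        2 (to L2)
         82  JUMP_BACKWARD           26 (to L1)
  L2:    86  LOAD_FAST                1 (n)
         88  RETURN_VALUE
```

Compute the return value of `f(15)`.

7

LOAD_CONST → push 11
LOAD_FAST a → push 15
BINARY_OP // → 11 // 15 = 0
LOAD_FAST a → push 15
BINARY_OP * → 0 * 15 = 0
STORE_FAST n → n=0
LOAD_CONST → push 0
STORE_FAST i → i=0
LOAD_FAST i → push 0
LOAD_CONST → push 3
COMPARE_OP bool(<) → 0 vs 3 = True
POP_JUMP_IF_FALSE → pop True; no jump
LOAD_FAST_LOAD_FAST n,n → push 0,0
BINARY_OP & → 0 & 0 = 0
STORE_FAST n → n=0
LOAD_FAST_LOAD_FAST a,i → push 15,0
BINARY_OP & → 15 & 0 = 0
STORE_FAST n → n=0
LOAD_FAST n → push 0
LOAD_CONST → push 5
BINARY_OP + → 0 + 5 = 5
STORE_FAST n → n=5
LOAD_FAST i → push 0
LOAD_CONST → push 1
BINARY_OP + → 0 + 1 = 1
STORE_FAST i → i=1
LOAD_FAST i → push 1
LOAD_CONST → push 3
COMPARE_OP bool(<) → 1 vs 3 = True
POP_JUMP_IF_FALSE → pop True; no jump
LOAD_FAST_LOAD_FAST n,n → push 5,5
BINARY_OP & → 5 & 5 = 5
STORE_FAST n → n=5
LOAD_FAST_LOAD_FAST a,i → push 15,1
BINARY_OP & → 15 & 1 = 1
STORE_FAST n → n=1
LOAD_FAST n → push 1
LOAD_CONST → push 5
BINARY_OP + → 1 + 5 = 6
STORE_FAST n → n=6
LOAD_FAST i → push 1
LOAD_CONST → push 1
BINARY_OP + → 1 + 1 = 2
STORE_FAST i → i=2
LOAD_FAST i → push 2
LOAD_CONST → push 3
COMPARE_OP bool(<) → 2 vs 3 = True
POP_JUMP_IF_FALSE → pop True; no jump
LOAD_FAST_LOAD_FAST n,n → push 6,6
BINARY_OP & → 6 & 6 = 6
STORE_FAST n → n=6
LOAD_FAST_LOAD_FAST a,i → push 15,2
BINARY_OP & → 15 & 2 = 2
STORE_FAST n → n=2
LOAD_FAST n → push 2
LOAD_CONST → push 5
BINARY_OP + → 2 + 5 = 7
STORE_FAST n → n=7
LOAD_FAST i → push 2
LOAD_CONST → push 1
BINARY_OP + → 2 + 1 = 3
STORE_FAST i → i=3
LOAD_FAST i → push 3
LOAD_CONST → push 3
COMPARE_OP bool(<) → 3 vs 3 = False
POP_JUMP_IF_FALSE → pop False; jump
LOAD_FAST n → push 7
RETURN_VALUE → return 7.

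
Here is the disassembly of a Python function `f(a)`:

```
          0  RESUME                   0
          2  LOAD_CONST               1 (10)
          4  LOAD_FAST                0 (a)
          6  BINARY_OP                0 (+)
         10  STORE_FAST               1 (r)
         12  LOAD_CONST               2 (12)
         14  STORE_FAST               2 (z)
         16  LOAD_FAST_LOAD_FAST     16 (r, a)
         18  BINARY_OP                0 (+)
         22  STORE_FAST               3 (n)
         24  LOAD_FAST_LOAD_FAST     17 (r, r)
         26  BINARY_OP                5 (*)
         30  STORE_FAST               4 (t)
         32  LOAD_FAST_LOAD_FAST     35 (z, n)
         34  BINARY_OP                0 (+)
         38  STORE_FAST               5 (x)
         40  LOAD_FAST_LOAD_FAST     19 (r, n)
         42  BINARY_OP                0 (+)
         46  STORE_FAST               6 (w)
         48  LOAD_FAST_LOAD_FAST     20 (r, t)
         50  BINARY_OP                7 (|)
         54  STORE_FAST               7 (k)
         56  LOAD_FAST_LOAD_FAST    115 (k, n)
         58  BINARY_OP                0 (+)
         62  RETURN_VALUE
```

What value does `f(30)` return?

LOAD_CONST → push 10. Stack: [10]
LOAD_FAST a → push 30. Stack: [10, 30]
BINARY_OP + → 10 + 30 = 40. Stack: [40]
STORE_FAST r → r=40. Stack: []
LOAD_CONST → push 12. Stack: [12]
STORE_FAST z → z=12. Stack: []
LOAD_FAST_LOAD_FAST r,a → push 40,30. Stack: [40, 30]
BINARY_OP + → 40 + 30 = 70. Stack: [70]
STORE_FAST n → n=70. Stack: []
LOAD_FAST_LOAD_FAST r,r → push 40,40. Stack: [40, 40]
BINARY_OP * → 40 * 40 = 1600. Stack: [1600]
STORE_FAST t → t=1600. Stack: []
LOAD_FAST_LOAD_FAST z,n → push 12,70. Stack: [12, 70]
BINARY_OP + → 12 + 70 = 82. Stack: [82]
STORE_FAST x → x=82. Stack: []
LOAD_FAST_LOAD_FAST r,n → push 40,70. Stack: [40, 70]
BINARY_OP + → 40 + 70 = 110. Stack: [110]
STORE_FAST w → w=110. Stack: []
LOAD_FAST_LOAD_FAST r,t → push 40,1600. Stack: [40, 1600]
BINARY_OP | → 40 | 1600 = 1640. Stack: [1640]
STORE_FAST k → k=1640. Stack: []
LOAD_FAST_LOAD_FAST k,n → push 1640,70. Stack: [1640, 70]
BINARY_OP + → 1640 + 70 = 1710. Stack: [1710]
RETURN_VALUE → return 1710.

1710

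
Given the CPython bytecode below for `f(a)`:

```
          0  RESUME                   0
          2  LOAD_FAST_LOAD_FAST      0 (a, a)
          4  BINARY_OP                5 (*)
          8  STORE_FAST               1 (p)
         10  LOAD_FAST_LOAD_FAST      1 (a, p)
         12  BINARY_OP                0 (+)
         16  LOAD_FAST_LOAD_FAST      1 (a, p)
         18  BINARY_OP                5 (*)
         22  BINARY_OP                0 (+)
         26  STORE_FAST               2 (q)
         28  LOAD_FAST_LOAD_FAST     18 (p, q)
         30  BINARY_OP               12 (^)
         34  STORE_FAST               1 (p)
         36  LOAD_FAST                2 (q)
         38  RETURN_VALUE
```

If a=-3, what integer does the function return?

LOAD_FAST_LOAD_FAST a,a → push -3,-3. Stack: [-3, -3]
BINARY_OP * → -3 * -3 = 9. Stack: [9]
STORE_FAST p → p=9. Stack: []
LOAD_FAST_LOAD_FAST a,p → push -3,9. Stack: [-3, 9]
BINARY_OP + → -3 + 9 = 6. Stack: [6]
LOAD_FAST_LOAD_FAST a,p → push -3,9. Stack: [6, -3, 9]
BINARY_OP * → -3 * 9 = -27. Stack: [6, -27]
BINARY_OP + → 6 + -27 = -21. Stack: [-21]
STORE_FAST q → q=-21. Stack: []
LOAD_FAST_LOAD_FAST p,q → push 9,-21. Stack: [9, -21]
BINARY_OP ^ → 9 ^ -21 = -30. Stack: [-30]
STORE_FAST p → p=-30. Stack: []
LOAD_FAST q → push -21. Stack: [-21]
RETURN_VALUE → return -21.

-21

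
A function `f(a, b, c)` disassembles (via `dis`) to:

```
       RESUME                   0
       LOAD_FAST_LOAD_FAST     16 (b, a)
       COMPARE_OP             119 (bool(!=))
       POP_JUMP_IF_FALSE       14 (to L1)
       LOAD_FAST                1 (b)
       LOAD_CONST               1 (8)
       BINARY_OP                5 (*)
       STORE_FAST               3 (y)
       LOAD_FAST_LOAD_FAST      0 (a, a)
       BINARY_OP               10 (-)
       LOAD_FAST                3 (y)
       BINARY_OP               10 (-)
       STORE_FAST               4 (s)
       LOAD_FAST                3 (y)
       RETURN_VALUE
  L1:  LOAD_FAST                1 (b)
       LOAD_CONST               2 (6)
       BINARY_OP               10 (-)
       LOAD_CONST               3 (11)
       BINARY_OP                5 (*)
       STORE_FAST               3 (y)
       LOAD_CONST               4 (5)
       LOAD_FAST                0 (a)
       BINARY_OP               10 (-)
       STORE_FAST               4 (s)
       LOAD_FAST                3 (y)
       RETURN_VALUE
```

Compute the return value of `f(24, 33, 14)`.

264

LOAD_FAST_LOAD_FAST b,a → push 33,24. Stack: [33, 24]
COMPARE_OP bool(!=) → 33 vs 24 = True. Stack: [True]
POP_JUMP_IF_FALSE → pop True; no jump. Stack: []
LOAD_FAST b → push 33. Stack: [33]
LOAD_CONST → push 8. Stack: [33, 8]
BINARY_OP * → 33 * 8 = 264. Stack: [264]
STORE_FAST y → y=264. Stack: []
LOAD_FAST_LOAD_FAST a,a → push 24,24. Stack: [24, 24]
BINARY_OP - → 24 - 24 = 0. Stack: [0]
LOAD_FAST y → push 264. Stack: [0, 264]
BINARY_OP - → 0 - 264 = -264. Stack: [-264]
STORE_FAST s → s=-264. Stack: []
LOAD_FAST y → push 264. Stack: [264]
RETURN_VALUE → return 264.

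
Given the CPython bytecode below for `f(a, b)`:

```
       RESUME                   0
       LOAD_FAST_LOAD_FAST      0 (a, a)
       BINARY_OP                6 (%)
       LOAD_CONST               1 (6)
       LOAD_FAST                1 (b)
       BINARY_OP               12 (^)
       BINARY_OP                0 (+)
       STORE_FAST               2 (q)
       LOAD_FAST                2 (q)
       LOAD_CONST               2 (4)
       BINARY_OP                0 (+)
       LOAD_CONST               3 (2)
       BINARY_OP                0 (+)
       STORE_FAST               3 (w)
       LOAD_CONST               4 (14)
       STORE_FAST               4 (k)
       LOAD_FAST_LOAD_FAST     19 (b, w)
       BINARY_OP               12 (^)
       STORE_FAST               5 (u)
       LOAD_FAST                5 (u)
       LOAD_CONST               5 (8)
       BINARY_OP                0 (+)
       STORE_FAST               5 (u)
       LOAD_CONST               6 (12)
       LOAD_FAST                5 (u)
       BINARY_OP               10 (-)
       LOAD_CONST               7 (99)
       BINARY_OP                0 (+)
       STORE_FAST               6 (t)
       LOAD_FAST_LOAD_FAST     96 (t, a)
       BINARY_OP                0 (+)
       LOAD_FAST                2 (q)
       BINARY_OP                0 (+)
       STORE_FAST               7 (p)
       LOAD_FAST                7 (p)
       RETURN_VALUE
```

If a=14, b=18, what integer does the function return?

129

LOAD_FAST_LOAD_FAST a,a → push 14,14. Stack: [14, 14]
BINARY_OP % → 14 % 14 = 0. Stack: [0]
LOAD_CONST → push 6. Stack: [0, 6]
LOAD_FAST b → push 18. Stack: [0, 6, 18]
BINARY_OP ^ → 6 ^ 18 = 20. Stack: [0, 20]
BINARY_OP + → 0 + 20 = 20. Stack: [20]
STORE_FAST q → q=20. Stack: []
LOAD_FAST q → push 20. Stack: [20]
LOAD_CONST → push 4. Stack: [20, 4]
BINARY_OP + → 20 + 4 = 24. Stack: [24]
LOAD_CONST → push 2. Stack: [24, 2]
BINARY_OP + → 24 + 2 = 26. Stack: [26]
STORE_FAST w → w=26. Stack: []
LOAD_CONST → push 14. Stack: [14]
STORE_FAST k → k=14. Stack: []
LOAD_FAST_LOAD_FAST b,w → push 18,26. Stack: [18, 26]
BINARY_OP ^ → 18 ^ 26 = 8. Stack: [8]
STORE_FAST u → u=8. Stack: []
LOAD_FAST u → push 8. Stack: [8]
LOAD_CONST → push 8. Stack: [8, 8]
BINARY_OP + → 8 + 8 = 16. Stack: [16]
STORE_FAST u → u=16. Stack: []
LOAD_CONST → push 12. Stack: [12]
LOAD_FAST u → push 16. Stack: [12, 16]
BINARY_OP - → 12 - 16 = -4. Stack: [-4]
LOAD_CONST → push 99. Stack: [-4, 99]
BINARY_OP + → -4 + 99 = 95. Stack: [95]
STORE_FAST t → t=95. Stack: []
LOAD_FAST_LOAD_FAST t,a → push 95,14. Stack: [95, 14]
BINARY_OP + → 95 + 14 = 109. Stack: [109]
LOAD_FAST q → push 20. Stack: [109, 20]
BINARY_OP + → 109 + 20 = 129. Stack: [129]
STORE_FAST p → p=129. Stack: []
LOAD_FAST p → push 129. Stack: [129]
RETURN_VALUE → return 129.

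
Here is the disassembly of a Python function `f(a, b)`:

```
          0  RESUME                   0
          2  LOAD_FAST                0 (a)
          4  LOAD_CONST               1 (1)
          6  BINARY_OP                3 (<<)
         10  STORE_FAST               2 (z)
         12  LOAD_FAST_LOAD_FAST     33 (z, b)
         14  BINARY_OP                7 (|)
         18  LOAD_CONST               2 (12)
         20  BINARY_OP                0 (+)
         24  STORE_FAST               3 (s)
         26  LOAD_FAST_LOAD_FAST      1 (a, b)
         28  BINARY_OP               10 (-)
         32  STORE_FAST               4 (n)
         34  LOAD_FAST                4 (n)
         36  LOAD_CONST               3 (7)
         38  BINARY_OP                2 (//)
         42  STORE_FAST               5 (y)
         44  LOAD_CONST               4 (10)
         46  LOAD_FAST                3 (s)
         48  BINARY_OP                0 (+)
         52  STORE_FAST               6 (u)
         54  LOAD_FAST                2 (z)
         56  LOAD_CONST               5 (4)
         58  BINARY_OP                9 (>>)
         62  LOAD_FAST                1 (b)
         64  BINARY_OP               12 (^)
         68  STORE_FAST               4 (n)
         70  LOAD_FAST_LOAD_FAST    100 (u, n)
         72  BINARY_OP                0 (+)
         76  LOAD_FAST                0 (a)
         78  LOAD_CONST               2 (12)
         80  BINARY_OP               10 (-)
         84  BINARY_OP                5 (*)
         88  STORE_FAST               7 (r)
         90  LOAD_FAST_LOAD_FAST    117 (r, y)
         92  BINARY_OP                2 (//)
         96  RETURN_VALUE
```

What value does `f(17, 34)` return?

-147

LOAD_FAST a → push 17. Stack: [17]
LOAD_CONST → push 1. Stack: [17, 1]
BINARY_OP << → 17 << 1 = 34. Stack: [34]
STORE_FAST z → z=34. Stack: []
LOAD_FAST_LOAD_FAST z,b → push 34,34. Stack: [34, 34]
BINARY_OP | → 34 | 34 = 34. Stack: [34]
LOAD_CONST → push 12. Stack: [34, 12]
BINARY_OP + → 34 + 12 = 46. Stack: [46]
STORE_FAST s → s=46. Stack: []
LOAD_FAST_LOAD_FAST a,b → push 17,34. Stack: [17, 34]
BINARY_OP - → 17 - 34 = -17. Stack: [-17]
STORE_FAST n → n=-17. Stack: []
LOAD_FAST n → push -17. Stack: [-17]
LOAD_CONST → push 7. Stack: [-17, 7]
BINARY_OP // → -17 // 7 = -3. Stack: [-3]
STORE_FAST y → y=-3. Stack: []
LOAD_CONST → push 10. Stack: [10]
LOAD_FAST s → push 46. Stack: [10, 46]
BINARY_OP + → 10 + 46 = 56. Stack: [56]
STORE_FAST u → u=56. Stack: []
LOAD_FAST z → push 34. Stack: [34]
LOAD_CONST → push 4. Stack: [34, 4]
BINARY_OP >> → 34 >> 4 = 2. Stack: [2]
LOAD_FAST b → push 34. Stack: [2, 34]
BINARY_OP ^ → 2 ^ 34 = 32. Stack: [32]
STORE_FAST n → n=32. Stack: []
LOAD_FAST_LOAD_FAST u,n → push 56,32. Stack: [56, 32]
BINARY_OP + → 56 + 32 = 88. Stack: [88]
LOAD_FAST a → push 17. Stack: [88, 17]
LOAD_CONST → push 12. Stack: [88, 17, 12]
BINARY_OP - → 17 - 12 = 5. Stack: [88, 5]
BINARY_OP * → 88 * 5 = 440. Stack: [440]
STORE_FAST r → r=440. Stack: []
LOAD_FAST_LOAD_FAST r,y → push 440,-3. Stack: [440, -3]
BINARY_OP // → 440 // -3 = -147. Stack: [-147]
RETURN_VALUE → return -147.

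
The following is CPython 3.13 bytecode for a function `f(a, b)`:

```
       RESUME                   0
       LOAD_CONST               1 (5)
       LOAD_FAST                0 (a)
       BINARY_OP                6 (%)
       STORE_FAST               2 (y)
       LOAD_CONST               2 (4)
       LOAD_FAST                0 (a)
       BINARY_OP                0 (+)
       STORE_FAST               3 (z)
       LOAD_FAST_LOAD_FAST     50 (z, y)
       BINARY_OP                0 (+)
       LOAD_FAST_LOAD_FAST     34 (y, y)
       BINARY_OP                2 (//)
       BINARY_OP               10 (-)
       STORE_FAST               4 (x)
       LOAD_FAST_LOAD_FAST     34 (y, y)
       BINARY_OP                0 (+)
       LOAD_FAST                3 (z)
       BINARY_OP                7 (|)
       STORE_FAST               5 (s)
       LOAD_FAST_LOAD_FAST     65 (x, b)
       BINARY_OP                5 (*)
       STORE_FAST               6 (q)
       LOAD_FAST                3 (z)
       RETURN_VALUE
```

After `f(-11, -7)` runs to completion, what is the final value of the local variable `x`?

-14

LOAD_CONST → push 5. Stack: [5]
LOAD_FAST a → push -11. Stack: [5, -11]
BINARY_OP % → 5 % -11 = -6. Stack: [-6]
STORE_FAST y → y=-6. Stack: []
LOAD_CONST → push 4. Stack: [4]
LOAD_FAST a → push -11. Stack: [4, -11]
BINARY_OP + → 4 + -11 = -7. Stack: [-7]
STORE_FAST z → z=-7. Stack: []
LOAD_FAST_LOAD_FAST z,y → push -7,-6. Stack: [-7, -6]
BINARY_OP + → -7 + -6 = -13. Stack: [-13]
LOAD_FAST_LOAD_FAST y,y → push -6,-6. Stack: [-13, -6, -6]
BINARY_OP // → -6 // -6 = 1. Stack: [-13, 1]
BINARY_OP - → -13 - 1 = -14. Stack: [-14]
STORE_FAST x → x=-14. Stack: []
LOAD_FAST_LOAD_FAST y,y → push -6,-6. Stack: [-6, -6]
BINARY_OP + → -6 + -6 = -12. Stack: [-12]
LOAD_FAST z → push -7. Stack: [-12, -7]
BINARY_OP | → -12 | -7 = -3. Stack: [-3]
STORE_FAST s → s=-3. Stack: []
LOAD_FAST_LOAD_FAST x,b → push -14,-7. Stack: [-14, -7]
BINARY_OP * → -14 * -7 = 98. Stack: [98]
STORE_FAST q → q=98. Stack: []
LOAD_FAST z → push -7. Stack: [-7]
RETURN_VALUE → return -7.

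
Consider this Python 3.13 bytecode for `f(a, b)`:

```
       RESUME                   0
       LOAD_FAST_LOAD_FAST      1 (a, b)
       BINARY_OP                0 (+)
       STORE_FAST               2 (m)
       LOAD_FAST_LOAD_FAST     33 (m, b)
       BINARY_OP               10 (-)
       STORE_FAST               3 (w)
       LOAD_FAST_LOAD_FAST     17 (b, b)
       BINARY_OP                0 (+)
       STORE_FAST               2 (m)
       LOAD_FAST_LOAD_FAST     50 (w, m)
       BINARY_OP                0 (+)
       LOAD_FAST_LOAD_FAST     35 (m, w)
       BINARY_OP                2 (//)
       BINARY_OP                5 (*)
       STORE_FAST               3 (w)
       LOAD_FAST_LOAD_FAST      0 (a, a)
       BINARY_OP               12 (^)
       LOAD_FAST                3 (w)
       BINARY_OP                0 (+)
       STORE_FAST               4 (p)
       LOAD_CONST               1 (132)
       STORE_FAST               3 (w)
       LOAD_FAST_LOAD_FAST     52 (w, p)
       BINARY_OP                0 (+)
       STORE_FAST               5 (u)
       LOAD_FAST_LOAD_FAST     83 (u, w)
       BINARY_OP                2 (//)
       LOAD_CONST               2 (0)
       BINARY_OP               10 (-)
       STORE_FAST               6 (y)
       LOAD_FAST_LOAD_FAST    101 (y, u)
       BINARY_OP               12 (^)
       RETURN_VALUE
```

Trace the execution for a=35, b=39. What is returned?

356

LOAD_FAST_LOAD_FAST a,b → push 35,39. Stack: [35, 39]
BINARY_OP + → 35 + 39 = 74. Stack: [74]
STORE_FAST m → m=74. Stack: []
LOAD_FAST_LOAD_FAST m,b → push 74,39. Stack: [74, 39]
BINARY_OP - → 74 - 39 = 35. Stack: [35]
STORE_FAST w → w=35. Stack: []
LOAD_FAST_LOAD_FAST b,b → push 39,39. Stack: [39, 39]
BINARY_OP + → 39 + 39 = 78. Stack: [78]
STORE_FAST m → m=78. Stack: []
LOAD_FAST_LOAD_FAST w,m → push 35,78. Stack: [35, 78]
BINARY_OP + → 35 + 78 = 113. Stack: [113]
LOAD_FAST_LOAD_FAST m,w → push 78,35. Stack: [113, 78, 35]
BINARY_OP // → 78 // 35 = 2. Stack: [113, 2]
BINARY_OP * → 113 * 2 = 226. Stack: [226]
STORE_FAST w → w=226. Stack: []
LOAD_FAST_LOAD_FAST a,a → push 35,35. Stack: [35, 35]
BINARY_OP ^ → 35 ^ 35 = 0. Stack: [0]
LOAD_FAST w → push 226. Stack: [0, 226]
BINARY_OP + → 0 + 226 = 226. Stack: [226]
STORE_FAST p → p=226. Stack: []
LOAD_CONST → push 132. Stack: [132]
STORE_FAST w → w=132. Stack: []
LOAD_FAST_LOAD_FAST w,p → push 132,226. Stack: [132, 226]
BINARY_OP + → 132 + 226 = 358. Stack: [358]
STORE_FAST u → u=358. Stack: []
LOAD_FAST_LOAD_FAST u,w → push 358,132. Stack: [358, 132]
BINARY_OP // → 358 // 132 = 2. Stack: [2]
LOAD_CONST → push 0. Stack: [2, 0]
BINARY_OP - → 2 - 0 = 2. Stack: [2]
STORE_FAST y → y=2. Stack: []
LOAD_FAST_LOAD_FAST y,u → push 2,358. Stack: [2, 358]
BINARY_OP ^ → 2 ^ 358 = 356. Stack: [356]
RETURN_VALUE → return 356.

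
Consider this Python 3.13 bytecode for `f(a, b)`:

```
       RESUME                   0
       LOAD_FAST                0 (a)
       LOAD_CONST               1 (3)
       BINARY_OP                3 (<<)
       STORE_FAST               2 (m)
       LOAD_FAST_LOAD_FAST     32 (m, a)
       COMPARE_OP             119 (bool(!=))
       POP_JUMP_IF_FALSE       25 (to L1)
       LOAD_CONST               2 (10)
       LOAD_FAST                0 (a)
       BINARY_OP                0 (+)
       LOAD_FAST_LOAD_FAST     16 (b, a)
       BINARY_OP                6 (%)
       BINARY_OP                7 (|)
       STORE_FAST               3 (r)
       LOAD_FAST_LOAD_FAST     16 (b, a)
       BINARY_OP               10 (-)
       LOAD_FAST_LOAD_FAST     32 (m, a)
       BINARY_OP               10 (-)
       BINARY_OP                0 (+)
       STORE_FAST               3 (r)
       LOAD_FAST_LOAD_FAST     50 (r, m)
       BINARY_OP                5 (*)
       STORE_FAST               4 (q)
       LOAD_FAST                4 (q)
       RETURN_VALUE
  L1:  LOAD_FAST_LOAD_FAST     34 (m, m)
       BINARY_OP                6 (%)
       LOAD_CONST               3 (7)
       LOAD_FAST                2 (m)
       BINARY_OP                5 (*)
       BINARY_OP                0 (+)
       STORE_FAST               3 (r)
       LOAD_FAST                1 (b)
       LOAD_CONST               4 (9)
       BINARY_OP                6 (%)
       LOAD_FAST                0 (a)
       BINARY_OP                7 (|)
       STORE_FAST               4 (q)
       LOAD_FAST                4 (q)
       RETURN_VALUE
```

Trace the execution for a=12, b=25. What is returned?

LOAD_FAST a → push 12. Stack: [12]
LOAD_CONST → push 3. Stack: [12, 3]
BINARY_OP << → 12 << 3 = 96. Stack: [96]
STORE_FAST m → m=96. Stack: []
LOAD_FAST_LOAD_FAST m,a → push 96,12. Stack: [96, 12]
COMPARE_OP bool(!=) → 96 vs 12 = True. Stack: [True]
POP_JUMP_IF_FALSE → pop True; no jump. Stack: []
LOAD_CONST → push 10. Stack: [10]
LOAD_FAST a → push 12. Stack: [10, 12]
BINARY_OP + → 10 + 12 = 22. Stack: [22]
LOAD_FAST_LOAD_FAST b,a → push 25,12. Stack: [22, 25, 12]
BINARY_OP % → 25 % 12 = 1. Stack: [22, 1]
BINARY_OP | → 22 | 1 = 23. Stack: [23]
STORE_FAST r → r=23. Stack: []
LOAD_FAST_LOAD_FAST b,a → push 25,12. Stack: [25, 12]
BINARY_OP - → 25 - 12 = 13. Stack: [13]
LOAD_FAST_LOAD_FAST m,a → push 96,12. Stack: [13, 96, 12]
BINARY_OP - → 96 - 12 = 84. Stack: [13, 84]
BINARY_OP + → 13 + 84 = 97. Stack: [97]
STORE_FAST r → r=97. Stack: []
LOAD_FAST_LOAD_FAST r,m → push 97,96. Stack: [97, 96]
BINARY_OP * → 97 * 96 = 9312. Stack: [9312]
STORE_FAST q → q=9312. Stack: []
LOAD_FAST q → push 9312. Stack: [9312]
RETURN_VALUE → return 9312.

9312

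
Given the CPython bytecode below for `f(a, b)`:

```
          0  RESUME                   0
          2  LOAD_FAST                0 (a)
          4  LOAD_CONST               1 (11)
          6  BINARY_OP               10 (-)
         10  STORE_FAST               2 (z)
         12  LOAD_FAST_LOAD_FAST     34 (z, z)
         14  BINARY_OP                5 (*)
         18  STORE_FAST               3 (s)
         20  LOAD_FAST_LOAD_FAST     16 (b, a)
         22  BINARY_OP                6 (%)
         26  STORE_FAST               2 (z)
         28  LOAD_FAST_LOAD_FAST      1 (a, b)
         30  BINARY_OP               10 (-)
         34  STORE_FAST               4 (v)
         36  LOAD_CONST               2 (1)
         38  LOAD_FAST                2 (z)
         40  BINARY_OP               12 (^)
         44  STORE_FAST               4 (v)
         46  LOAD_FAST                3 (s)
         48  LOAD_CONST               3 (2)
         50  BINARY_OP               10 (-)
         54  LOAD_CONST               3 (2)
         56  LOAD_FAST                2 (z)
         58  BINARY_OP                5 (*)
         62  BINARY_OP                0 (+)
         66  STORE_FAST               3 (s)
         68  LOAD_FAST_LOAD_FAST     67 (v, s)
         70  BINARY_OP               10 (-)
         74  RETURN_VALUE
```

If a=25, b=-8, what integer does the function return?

LOAD_FAST a → push 25. Stack: [25]
LOAD_CONST → push 11. Stack: [25, 11]
BINARY_OP - → 25 - 11 = 14. Stack: [14]
STORE_FAST z → z=14. Stack: []
LOAD_FAST_LOAD_FAST z,z → push 14,14. Stack: [14, 14]
BINARY_OP * → 14 * 14 = 196. Stack: [196]
STORE_FAST s → s=196. Stack: []
LOAD_FAST_LOAD_FAST b,a → push -8,25. Stack: [-8, 25]
BINARY_OP % → -8 % 25 = 17. Stack: [17]
STORE_FAST z → z=17. Stack: []
LOAD_FAST_LOAD_FAST a,b → push 25,-8. Stack: [25, -8]
BINARY_OP - → 25 - -8 = 33. Stack: [33]
STORE_FAST v → v=33. Stack: []
LOAD_CONST → push 1. Stack: [1]
LOAD_FAST z → push 17. Stack: [1, 17]
BINARY_OP ^ → 1 ^ 17 = 16. Stack: [16]
STORE_FAST v → v=16. Stack: []
LOAD_FAST s → push 196. Stack: [196]
LOAD_CONST → push 2. Stack: [196, 2]
BINARY_OP - → 196 - 2 = 194. Stack: [194]
LOAD_CONST → push 2. Stack: [194, 2]
LOAD_FAST z → push 17. Stack: [194, 2, 17]
BINARY_OP * → 2 * 17 = 34. Stack: [194, 34]
BINARY_OP + → 194 + 34 = 228. Stack: [228]
STORE_FAST s → s=228. Stack: []
LOAD_FAST_LOAD_FAST v,s → push 16,228. Stack: [16, 228]
BINARY_OP - → 16 - 228 = -212. Stack: [-212]
RETURN_VALUE → return -212.

-212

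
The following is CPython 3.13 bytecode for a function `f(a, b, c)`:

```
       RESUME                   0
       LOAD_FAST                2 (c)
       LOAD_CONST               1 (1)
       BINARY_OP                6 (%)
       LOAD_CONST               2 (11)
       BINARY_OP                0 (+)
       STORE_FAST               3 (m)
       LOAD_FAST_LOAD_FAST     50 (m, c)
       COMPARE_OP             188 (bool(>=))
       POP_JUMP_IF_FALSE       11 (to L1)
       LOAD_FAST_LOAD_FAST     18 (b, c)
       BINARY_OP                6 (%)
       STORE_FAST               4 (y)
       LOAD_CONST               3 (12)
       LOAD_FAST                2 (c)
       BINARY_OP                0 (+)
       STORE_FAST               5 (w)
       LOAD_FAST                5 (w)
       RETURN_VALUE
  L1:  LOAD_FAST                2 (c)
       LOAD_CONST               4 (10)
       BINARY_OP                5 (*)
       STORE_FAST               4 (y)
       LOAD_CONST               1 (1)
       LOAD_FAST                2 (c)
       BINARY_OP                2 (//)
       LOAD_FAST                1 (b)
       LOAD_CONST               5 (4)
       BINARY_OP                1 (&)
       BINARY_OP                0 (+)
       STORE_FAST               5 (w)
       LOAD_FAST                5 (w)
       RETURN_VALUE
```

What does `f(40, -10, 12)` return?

LOAD_FAST c → push 12. Stack: [12]
LOAD_CONST → push 1. Stack: [12, 1]
BINARY_OP % → 12 % 1 = 0. Stack: [0]
LOAD_CONST → push 11. Stack: [0, 11]
BINARY_OP + → 0 + 11 = 11. Stack: [11]
STORE_FAST m → m=11. Stack: []
LOAD_FAST_LOAD_FAST m,c → push 11,12. Stack: [11, 12]
COMPARE_OP bool(>=) → 11 vs 12 = False. Stack: [False]
POP_JUMP_IF_FALSE → pop False; jump. Stack: []
LOAD_FAST c → push 12. Stack: [12]
LOAD_CONST → push 10. Stack: [12, 10]
BINARY_OP * → 12 * 10 = 120. Stack: [120]
STORE_FAST y → y=120. Stack: []
LOAD_CONST → push 1. Stack: [1]
LOAD_FAST c → push 12. Stack: [1, 12]
BINARY_OP // → 1 // 12 = 0. Stack: [0]
LOAD_FAST b → push -10. Stack: [0, -10]
LOAD_CONST → push 4. Stack: [0, -10, 4]
BINARY_OP & → -10 & 4 = 4. Stack: [0, 4]
BINARY_OP + → 0 + 4 = 4. Stack: [4]
STORE_FAST w → w=4. Stack: []
LOAD_FAST w → push 4. Stack: [4]
RETURN_VALUE → return 4.

4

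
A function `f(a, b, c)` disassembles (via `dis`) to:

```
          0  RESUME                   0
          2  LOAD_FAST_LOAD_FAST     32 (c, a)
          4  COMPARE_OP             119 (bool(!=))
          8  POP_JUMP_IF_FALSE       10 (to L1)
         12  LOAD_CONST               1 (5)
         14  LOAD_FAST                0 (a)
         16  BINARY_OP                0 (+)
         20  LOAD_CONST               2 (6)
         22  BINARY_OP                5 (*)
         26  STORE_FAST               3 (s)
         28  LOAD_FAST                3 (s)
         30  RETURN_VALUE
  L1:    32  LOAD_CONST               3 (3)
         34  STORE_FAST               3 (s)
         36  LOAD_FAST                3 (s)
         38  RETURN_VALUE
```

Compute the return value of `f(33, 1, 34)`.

228

LOAD_FAST_LOAD_FAST c,a → push 34,33. Stack: [34, 33]
COMPARE_OP bool(!=) → 34 vs 33 = True. Stack: [True]
POP_JUMP_IF_FALSE → pop True; no jump. Stack: []
LOAD_CONST → push 5. Stack: [5]
LOAD_FAST a → push 33. Stack: [5, 33]
BINARY_OP + → 5 + 33 = 38. Stack: [38]
LOAD_CONST → push 6. Stack: [38, 6]
BINARY_OP * → 38 * 6 = 228. Stack: [228]
STORE_FAST s → s=228. Stack: []
LOAD_FAST s → push 228. Stack: [228]
RETURN_VALUE → return 228.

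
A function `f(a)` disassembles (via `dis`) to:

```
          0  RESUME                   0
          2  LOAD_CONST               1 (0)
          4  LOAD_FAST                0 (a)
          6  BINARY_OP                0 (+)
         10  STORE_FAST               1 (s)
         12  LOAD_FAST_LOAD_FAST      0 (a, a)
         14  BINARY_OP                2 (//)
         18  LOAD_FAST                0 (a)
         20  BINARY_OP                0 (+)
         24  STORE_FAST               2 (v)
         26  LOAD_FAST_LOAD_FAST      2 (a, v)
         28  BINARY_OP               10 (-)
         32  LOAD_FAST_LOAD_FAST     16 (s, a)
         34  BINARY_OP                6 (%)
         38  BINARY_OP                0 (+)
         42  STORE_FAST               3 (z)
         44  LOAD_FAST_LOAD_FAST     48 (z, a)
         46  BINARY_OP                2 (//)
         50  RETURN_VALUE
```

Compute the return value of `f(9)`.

-1

LOAD_CONST → push 0. Stack: [0]
LOAD_FAST a → push 9. Stack: [0, 9]
BINARY_OP + → 0 + 9 = 9. Stack: [9]
STORE_FAST s → s=9. Stack: []
LOAD_FAST_LOAD_FAST a,a → push 9,9. Stack: [9, 9]
BINARY_OP // → 9 // 9 = 1. Stack: [1]
LOAD_FAST a → push 9. Stack: [1, 9]
BINARY_OP + → 1 + 9 = 10. Stack: [10]
STORE_FAST v → v=10. Stack: []
LOAD_FAST_LOAD_FAST a,v → push 9,10. Stack: [9, 10]
BINARY_OP - → 9 - 10 = -1. Stack: [-1]
LOAD_FAST_LOAD_FAST s,a → push 9,9. Stack: [-1, 9, 9]
BINARY_OP % → 9 % 9 = 0. Stack: [-1, 0]
BINARY_OP + → -1 + 0 = -1. Stack: [-1]
STORE_FAST z → z=-1. Stack: []
LOAD_FAST_LOAD_FAST z,a → push -1,9. Stack: [-1, 9]
BINARY_OP // → -1 // 9 = -1. Stack: [-1]
RETURN_VALUE → return -1.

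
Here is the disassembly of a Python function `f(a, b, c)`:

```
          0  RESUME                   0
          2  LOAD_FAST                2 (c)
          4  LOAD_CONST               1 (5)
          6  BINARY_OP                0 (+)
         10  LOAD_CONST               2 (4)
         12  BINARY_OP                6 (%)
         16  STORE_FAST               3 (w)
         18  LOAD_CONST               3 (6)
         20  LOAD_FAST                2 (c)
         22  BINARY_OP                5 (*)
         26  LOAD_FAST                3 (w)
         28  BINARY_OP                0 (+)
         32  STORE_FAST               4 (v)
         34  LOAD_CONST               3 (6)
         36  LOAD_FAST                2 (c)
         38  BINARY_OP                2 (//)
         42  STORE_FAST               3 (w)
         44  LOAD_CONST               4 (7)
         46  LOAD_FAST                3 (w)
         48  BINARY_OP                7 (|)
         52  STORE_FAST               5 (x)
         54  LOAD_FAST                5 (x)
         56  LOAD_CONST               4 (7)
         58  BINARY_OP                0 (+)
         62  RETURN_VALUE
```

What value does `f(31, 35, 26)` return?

LOAD_FAST c → push 26. Stack: [26]
LOAD_CONST → push 5. Stack: [26, 5]
BINARY_OP + → 26 + 5 = 31. Stack: [31]
LOAD_CONST → push 4. Stack: [31, 4]
BINARY_OP % → 31 % 4 = 3. Stack: [3]
STORE_FAST w → w=3. Stack: []
LOAD_CONST → push 6. Stack: [6]
LOAD_FAST c → push 26. Stack: [6, 26]
BINARY_OP * → 6 * 26 = 156. Stack: [156]
LOAD_FAST w → push 3. Stack: [156, 3]
BINARY_OP + → 156 + 3 = 159. Stack: [159]
STORE_FAST v → v=159. Stack: []
LOAD_CONST → push 6. Stack: [6]
LOAD_FAST c → push 26. Stack: [6, 26]
BINARY_OP // → 6 // 26 = 0. Stack: [0]
STORE_FAST w → w=0. Stack: []
LOAD_CONST → push 7. Stack: [7]
LOAD_FAST w → push 0. Stack: [7, 0]
BINARY_OP | → 7 | 0 = 7. Stack: [7]
STORE_FAST x → x=7. Stack: []
LOAD_FAST x → push 7. Stack: [7]
LOAD_CONST → push 7. Stack: [7, 7]
BINARY_OP + → 7 + 7 = 14. Stack: [14]
RETURN_VALUE → return 14.

14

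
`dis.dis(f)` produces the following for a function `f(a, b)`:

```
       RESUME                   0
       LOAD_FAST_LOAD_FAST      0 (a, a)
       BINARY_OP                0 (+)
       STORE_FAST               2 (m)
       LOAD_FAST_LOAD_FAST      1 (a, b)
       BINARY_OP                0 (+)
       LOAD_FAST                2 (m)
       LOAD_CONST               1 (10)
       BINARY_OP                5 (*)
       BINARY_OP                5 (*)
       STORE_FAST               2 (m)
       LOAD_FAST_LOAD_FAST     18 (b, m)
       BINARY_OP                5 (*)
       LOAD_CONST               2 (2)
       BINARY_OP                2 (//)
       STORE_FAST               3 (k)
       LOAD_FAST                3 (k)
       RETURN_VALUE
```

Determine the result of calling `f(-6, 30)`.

-43200

LOAD_FAST_LOAD_FAST a,a → push -6,-6. Stack: [-6, -6]
BINARY_OP + → -6 + -6 = -12. Stack: [-12]
STORE_FAST m → m=-12. Stack: []
LOAD_FAST_LOAD_FAST a,b → push -6,30. Stack: [-6, 30]
BINARY_OP + → -6 + 30 = 24. Stack: [24]
LOAD_FAST m → push -12. Stack: [24, -12]
LOAD_CONST → push 10. Stack: [24, -12, 10]
BINARY_OP * → -12 * 10 = -120. Stack: [24, -120]
BINARY_OP * → 24 * -120 = -2880. Stack: [-2880]
STORE_FAST m → m=-2880. Stack: []
LOAD_FAST_LOAD_FAST b,m → push 30,-2880. Stack: [30, -2880]
BINARY_OP * → 30 * -2880 = -86400. Stack: [-86400]
LOAD_CONST → push 2. Stack: [-86400, 2]
BINARY_OP // → -86400 // 2 = -43200. Stack: [-43200]
STORE_FAST k → k=-43200. Stack: []
LOAD_FAST k → push -43200. Stack: [-43200]
RETURN_VALUE → return -43200.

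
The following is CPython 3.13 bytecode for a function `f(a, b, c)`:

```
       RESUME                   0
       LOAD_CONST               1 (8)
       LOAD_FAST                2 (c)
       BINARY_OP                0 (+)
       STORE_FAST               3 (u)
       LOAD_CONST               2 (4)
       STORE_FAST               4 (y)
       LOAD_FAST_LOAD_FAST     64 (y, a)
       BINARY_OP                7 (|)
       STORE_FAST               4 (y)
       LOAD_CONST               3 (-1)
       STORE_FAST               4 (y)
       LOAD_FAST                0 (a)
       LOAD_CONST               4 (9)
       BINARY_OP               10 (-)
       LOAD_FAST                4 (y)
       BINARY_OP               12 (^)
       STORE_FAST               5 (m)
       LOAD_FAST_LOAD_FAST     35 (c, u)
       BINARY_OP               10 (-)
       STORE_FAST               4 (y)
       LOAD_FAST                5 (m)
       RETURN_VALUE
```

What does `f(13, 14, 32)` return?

LOAD_CONST → push 8. Stack: [8]
LOAD_FAST c → push 32. Stack: [8, 32]
BINARY_OP + → 8 + 32 = 40. Stack: [40]
STORE_FAST u → u=40. Stack: []
LOAD_CONST → push 4. Stack: [4]
STORE_FAST y → y=4. Stack: []
LOAD_FAST_LOAD_FAST y,a → push 4,13. Stack: [4, 13]
BINARY_OP | → 4 | 13 = 13. Stack: [13]
STORE_FAST y → y=13. Stack: []
LOAD_CONST → push -1. Stack: [-1]
STORE_FAST y → y=-1. Stack: []
LOAD_FAST a → push 13. Stack: [13]
LOAD_CONST → push 9. Stack: [13, 9]
BINARY_OP - → 13 - 9 = 4. Stack: [4]
LOAD_FAST y → push -1. Stack: [4, -1]
BINARY_OP ^ → 4 ^ -1 = -5. Stack: [-5]
STORE_FAST m → m=-5. Stack: []
LOAD_FAST_LOAD_FAST c,u → push 32,40. Stack: [32, 40]
BINARY_OP - → 32 - 40 = -8. Stack: [-8]
STORE_FAST y → y=-8. Stack: []
LOAD_FAST m → push -5. Stack: [-5]
RETURN_VALUE → return -5.

-5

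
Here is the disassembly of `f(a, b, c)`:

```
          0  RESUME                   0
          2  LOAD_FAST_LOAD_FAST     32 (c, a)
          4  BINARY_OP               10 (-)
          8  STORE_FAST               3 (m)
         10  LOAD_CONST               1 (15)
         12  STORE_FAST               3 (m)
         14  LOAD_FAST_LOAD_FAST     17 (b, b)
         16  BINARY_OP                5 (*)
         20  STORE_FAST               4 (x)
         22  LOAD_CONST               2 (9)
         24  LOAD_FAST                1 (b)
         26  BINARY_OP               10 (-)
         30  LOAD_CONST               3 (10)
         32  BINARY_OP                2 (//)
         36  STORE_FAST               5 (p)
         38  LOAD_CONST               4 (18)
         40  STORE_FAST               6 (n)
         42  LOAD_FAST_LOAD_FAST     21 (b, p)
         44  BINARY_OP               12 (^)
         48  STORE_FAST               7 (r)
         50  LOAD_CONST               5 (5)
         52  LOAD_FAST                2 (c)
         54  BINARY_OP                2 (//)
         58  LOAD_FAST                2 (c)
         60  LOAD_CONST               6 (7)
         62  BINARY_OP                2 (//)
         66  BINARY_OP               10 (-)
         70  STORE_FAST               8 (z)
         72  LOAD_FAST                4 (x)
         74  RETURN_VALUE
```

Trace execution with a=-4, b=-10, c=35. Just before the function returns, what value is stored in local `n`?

LOAD_FAST_LOAD_FAST c,a → push 35,-4. Stack: [35, -4]
BINARY_OP - → 35 - -4 = 39. Stack: [39]
STORE_FAST m → m=39. Stack: []
LOAD_CONST → push 15. Stack: [15]
STORE_FAST m → m=15. Stack: []
LOAD_FAST_LOAD_FAST b,b → push -10,-10. Stack: [-10, -10]
BINARY_OP * → -10 * -10 = 100. Stack: [100]
STORE_FAST x → x=100. Stack: []
LOAD_CONST → push 9. Stack: [9]
LOAD_FAST b → push -10. Stack: [9, -10]
BINARY_OP - → 9 - -10 = 19. Stack: [19]
LOAD_CONST → push 10. Stack: [19, 10]
BINARY_OP // → 19 // 10 = 1. Stack: [1]
STORE_FAST p → p=1. Stack: []
LOAD_CONST → push 18. Stack: [18]
STORE_FAST n → n=18. Stack: []
LOAD_FAST_LOAD_FAST b,p → push -10,1. Stack: [-10, 1]
BINARY_OP ^ → -10 ^ 1 = -9. Stack: [-9]
STORE_FAST r → r=-9. Stack: []
LOAD_CONST → push 5. Stack: [5]
LOAD_FAST c → push 35. Stack: [5, 35]
BINARY_OP // → 5 // 35 = 0. Stack: [0]
LOAD_FAST c → push 35. Stack: [0, 35]
LOAD_CONST → push 7. Stack: [0, 35, 7]
BINARY_OP // → 35 // 7 = 5. Stack: [0, 5]
BINARY_OP - → 0 - 5 = -5. Stack: [-5]
STORE_FAST z → z=-5. Stack: []
LOAD_FAST x → push 100. Stack: [100]
RETURN_VALUE → return 100.

18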